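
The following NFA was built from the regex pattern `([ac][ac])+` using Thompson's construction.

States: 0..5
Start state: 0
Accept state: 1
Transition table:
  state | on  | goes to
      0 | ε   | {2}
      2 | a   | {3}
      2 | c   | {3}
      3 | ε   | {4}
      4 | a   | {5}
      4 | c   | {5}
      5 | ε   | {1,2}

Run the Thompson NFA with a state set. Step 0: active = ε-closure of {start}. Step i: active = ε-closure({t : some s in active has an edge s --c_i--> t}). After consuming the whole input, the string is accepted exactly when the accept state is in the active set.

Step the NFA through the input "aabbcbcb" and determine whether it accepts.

S₀ = ε-closure({0}) = {0,2}
'a' @ 1: {3,4}
'a' @ 2: {1,2,5}  (accept∈set)
'b' @ 3: {}  — no active states
rest 'bcbcb' ignored (set empty)
final: {}; accept 1 not in set

Answer: REJECT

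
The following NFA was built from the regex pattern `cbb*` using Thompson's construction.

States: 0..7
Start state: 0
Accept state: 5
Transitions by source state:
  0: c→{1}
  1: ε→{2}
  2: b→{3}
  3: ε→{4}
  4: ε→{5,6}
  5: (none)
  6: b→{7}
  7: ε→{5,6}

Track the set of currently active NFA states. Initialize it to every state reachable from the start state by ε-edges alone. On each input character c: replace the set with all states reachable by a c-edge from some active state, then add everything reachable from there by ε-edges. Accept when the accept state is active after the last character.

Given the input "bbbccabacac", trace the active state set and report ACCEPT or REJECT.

Answer: REJECT

Derivation:
start: ε-closure({0}) = {0}
'b' @ 1: {}  — state set empty
rest 'bbccabacac' ignored (set empty)
end set {} — state 5 not in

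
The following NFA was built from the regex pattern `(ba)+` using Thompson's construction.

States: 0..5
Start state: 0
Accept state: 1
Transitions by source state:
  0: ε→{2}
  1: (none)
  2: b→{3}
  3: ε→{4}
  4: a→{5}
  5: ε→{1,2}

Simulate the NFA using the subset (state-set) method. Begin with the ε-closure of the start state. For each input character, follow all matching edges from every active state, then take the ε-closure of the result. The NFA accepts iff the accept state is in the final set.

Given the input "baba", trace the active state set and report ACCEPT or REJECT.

start: ε-closure({0}) = {0,2}
'b' @ 1: {3,4}
'a' @ 2: {1,2,5}  [accepting]
'b' @ 3: {3,4}
'a' @ 4: {1,2,5}  [accepting]
after full input: {1,2,5}  (accept=1 in)

Answer: ACCEPT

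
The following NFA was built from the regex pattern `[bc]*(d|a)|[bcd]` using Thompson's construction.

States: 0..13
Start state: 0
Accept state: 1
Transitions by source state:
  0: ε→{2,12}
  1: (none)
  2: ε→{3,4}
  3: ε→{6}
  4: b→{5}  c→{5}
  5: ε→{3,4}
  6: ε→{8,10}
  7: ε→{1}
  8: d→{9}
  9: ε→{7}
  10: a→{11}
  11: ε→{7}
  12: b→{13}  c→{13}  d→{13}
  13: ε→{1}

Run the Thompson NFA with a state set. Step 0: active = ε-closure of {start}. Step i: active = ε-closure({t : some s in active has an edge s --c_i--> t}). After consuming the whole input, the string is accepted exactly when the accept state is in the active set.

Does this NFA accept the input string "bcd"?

Answer: ACCEPT

Derivation:
start: ε-closure({0}) = {0,2,3,4,6,8,10,12}
'b' @ 1: {1,3,4,5,6,8,10,13}  ✓accept
'c' @ 2: {3,4,5,6,8,10}
'd' @ 3: {1,7,9}  ✓accept
after full input: {1,7,9}  (accept=1 in)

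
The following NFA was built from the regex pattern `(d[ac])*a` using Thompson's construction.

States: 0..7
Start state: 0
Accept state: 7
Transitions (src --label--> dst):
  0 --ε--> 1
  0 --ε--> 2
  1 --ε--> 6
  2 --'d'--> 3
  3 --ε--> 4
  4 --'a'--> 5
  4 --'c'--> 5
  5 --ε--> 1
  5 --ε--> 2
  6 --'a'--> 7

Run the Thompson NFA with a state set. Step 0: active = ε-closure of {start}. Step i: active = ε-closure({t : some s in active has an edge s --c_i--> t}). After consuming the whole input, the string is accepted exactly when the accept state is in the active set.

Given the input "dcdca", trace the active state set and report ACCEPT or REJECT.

Answer: ACCEPT

Trace:
initial (ε-close {0}): {0,1,2,6}
'd' @ 1: {3,4}
'c' @ 2: {1,2,5,6}
'd' @ 3: {3,4}
'c' @ 4: {1,2,5,6}
'a' @ 5: {7}  (accept∈set)
end set {7} — state 7 in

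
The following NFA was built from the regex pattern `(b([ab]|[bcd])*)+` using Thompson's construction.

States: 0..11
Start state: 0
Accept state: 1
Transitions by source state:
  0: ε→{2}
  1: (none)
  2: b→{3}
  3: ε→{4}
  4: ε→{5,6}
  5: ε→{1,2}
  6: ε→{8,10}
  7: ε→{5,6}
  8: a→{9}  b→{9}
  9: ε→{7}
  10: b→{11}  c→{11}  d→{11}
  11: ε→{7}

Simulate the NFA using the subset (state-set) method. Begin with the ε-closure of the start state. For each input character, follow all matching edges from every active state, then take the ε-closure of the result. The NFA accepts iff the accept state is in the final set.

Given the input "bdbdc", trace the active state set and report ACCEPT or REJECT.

Answer: ACCEPT

Trace:
initial (ε-close {0}): {0,2}
'b' @ 1: {1,2,3,4,5,6,8,10}  [accepting]
'd' @ 2: {1,2,5,6,7,8,10,11}  [accepting]
'b' @ 3: {1,2,3,4,5,6,7,8,9,10,11}  [accepting]
'd' @ 4: {1,2,5,6,7,8,10,11}  [accepting]
'c' @ 5: {1,2,5,6,7,8,10,11}  [accepting]
final: {1,2,5,6,7,8,10,11}; accept 1 in set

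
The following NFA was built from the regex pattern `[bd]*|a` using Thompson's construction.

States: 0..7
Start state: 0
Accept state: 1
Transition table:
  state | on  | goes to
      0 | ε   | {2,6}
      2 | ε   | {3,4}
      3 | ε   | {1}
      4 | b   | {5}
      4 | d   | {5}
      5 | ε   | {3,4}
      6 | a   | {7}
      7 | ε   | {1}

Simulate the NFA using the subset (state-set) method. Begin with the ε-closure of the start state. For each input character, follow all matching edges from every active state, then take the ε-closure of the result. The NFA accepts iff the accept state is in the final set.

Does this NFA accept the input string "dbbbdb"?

start: ε-closure({0}) = {0,1,2,3,4,6}
'd' @ 1: {1,3,4,5}  (accept∈set)
'b' @ 2: {1,3,4,5}  (accept∈set)
'b' @ 3: {1,3,4,5}  (accept∈set)
'b' @ 4: {1,3,4,5}  (accept∈set)
'd' @ 5: {1,3,4,5}  (accept∈set)
'b' @ 6: {1,3,4,5}  (accept∈set)
final: {1,3,4,5}; accept 1 in set

Answer: ACCEPT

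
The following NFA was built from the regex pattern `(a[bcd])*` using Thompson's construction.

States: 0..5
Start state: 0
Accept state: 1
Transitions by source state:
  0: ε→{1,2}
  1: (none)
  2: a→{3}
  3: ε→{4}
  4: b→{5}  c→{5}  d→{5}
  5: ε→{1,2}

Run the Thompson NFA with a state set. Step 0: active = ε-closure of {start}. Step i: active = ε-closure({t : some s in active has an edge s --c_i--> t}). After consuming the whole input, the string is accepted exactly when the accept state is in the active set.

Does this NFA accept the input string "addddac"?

Answer: REJECT

Derivation:
S₀ = ε-closure({0}) = {0,1,2}
'a' @ 1: {3,4}
'd' @ 2: {1,2,5}  ✓accept
'd' @ 3: {}  — state set empty
rest 'ddac' ignored (set empty)
end set {} — state 1 not in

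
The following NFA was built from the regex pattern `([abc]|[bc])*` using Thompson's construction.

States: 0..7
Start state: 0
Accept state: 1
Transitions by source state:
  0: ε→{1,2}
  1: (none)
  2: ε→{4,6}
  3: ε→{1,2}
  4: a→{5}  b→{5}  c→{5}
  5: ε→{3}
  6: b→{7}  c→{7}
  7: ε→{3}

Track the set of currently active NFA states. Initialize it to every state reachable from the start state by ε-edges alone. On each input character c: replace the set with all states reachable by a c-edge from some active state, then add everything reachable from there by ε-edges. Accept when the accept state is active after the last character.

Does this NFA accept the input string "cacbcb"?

S₀ = ε-closure({0}) = {0,1,2,4,6}
'c' @ 1: {1,2,3,4,5,6,7}  ✓accept
'a' @ 2: {1,2,3,4,5,6}  ✓accept
'c' @ 3: {1,2,3,4,5,6,7}  ✓accept
'b' @ 4: {1,2,3,4,5,6,7}  ✓accept
'c' @ 5: {1,2,3,4,5,6,7}  ✓accept
'b' @ 6: {1,2,3,4,5,6,7}  ✓accept
end set {1,2,3,4,5,6,7} — state 1 in

Answer: ACCEPT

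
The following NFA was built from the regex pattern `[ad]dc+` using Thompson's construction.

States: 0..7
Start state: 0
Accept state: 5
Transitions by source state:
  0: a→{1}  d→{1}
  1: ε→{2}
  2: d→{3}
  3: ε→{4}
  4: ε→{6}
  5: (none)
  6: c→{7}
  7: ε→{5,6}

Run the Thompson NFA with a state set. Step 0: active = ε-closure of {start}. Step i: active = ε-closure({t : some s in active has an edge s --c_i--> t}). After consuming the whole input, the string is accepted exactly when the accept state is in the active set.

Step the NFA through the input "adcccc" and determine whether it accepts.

Answer: ACCEPT

Trace:
S₀ = ε-closure({0}) = {0}
'a' @ 1: {1,2}
'd' @ 2: {3,4,6}
'c' @ 3: {5,6,7}  [accepting]
'c' @ 4: {5,6,7}  [accepting]
'c' @ 5: {5,6,7}  [accepting]
'c' @ 6: {5,6,7}  [accepting]
end set {5,6,7} — state 5 in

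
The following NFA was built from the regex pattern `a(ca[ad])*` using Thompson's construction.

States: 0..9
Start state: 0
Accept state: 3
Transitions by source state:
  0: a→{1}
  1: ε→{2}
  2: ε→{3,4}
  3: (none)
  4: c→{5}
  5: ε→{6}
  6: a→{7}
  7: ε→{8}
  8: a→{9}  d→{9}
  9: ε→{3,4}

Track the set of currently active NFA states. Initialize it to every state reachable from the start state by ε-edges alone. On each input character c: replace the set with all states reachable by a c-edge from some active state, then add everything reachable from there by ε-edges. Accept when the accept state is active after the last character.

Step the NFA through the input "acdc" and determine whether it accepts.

Answer: REJECT

Derivation:
S₀ = ε-closure({0}) = {0}
'a' @ 1: {1,2,3,4}  (accept∈set)
'c' @ 2: {5,6}
'd' @ 3: {}  — no active states
rest 'c' ignored (set empty)
after full input: {}  (accept=3 not in)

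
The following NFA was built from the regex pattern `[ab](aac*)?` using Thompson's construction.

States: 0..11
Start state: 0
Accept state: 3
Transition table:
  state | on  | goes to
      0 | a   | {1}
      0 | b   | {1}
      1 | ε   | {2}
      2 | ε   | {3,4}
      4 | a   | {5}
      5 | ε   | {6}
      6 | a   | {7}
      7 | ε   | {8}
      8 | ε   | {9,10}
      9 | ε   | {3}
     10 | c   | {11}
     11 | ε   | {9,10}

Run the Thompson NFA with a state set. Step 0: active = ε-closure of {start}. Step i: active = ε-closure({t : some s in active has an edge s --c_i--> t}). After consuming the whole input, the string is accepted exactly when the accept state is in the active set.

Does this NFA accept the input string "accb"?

start: ε-closure({0}) = {0}
'a' @ 1: {1,2,3,4}  [accepting]
'c' @ 2: {}  — dead — no transitions
rest 'cb' ignored (set empty)
end set {} — state 3 not in

Answer: REJECT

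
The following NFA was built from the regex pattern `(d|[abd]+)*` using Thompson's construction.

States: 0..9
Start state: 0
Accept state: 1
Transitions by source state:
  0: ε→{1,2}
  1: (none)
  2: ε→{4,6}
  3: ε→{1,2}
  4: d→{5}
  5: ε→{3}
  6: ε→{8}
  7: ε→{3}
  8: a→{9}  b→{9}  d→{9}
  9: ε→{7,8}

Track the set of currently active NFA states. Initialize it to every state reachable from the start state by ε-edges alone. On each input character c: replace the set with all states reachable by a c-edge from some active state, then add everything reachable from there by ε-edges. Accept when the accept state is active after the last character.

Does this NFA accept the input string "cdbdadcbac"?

Answer: REJECT

Steps:
start: ε-closure({0}) = {0,1,2,4,6,8}
'c' @ 1: {}  — state set empty
rest 'dbdadcbac' ignored (set empty)
after full input: {}  (accept=1 not in)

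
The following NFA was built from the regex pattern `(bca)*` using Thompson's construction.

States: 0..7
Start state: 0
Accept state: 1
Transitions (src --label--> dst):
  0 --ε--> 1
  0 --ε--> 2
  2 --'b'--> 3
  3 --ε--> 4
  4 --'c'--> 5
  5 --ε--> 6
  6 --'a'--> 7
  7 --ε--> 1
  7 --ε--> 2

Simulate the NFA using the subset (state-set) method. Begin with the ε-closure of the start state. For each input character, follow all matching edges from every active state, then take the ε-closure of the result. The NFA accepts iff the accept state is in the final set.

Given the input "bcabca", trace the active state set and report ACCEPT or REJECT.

Answer: ACCEPT

Steps:
initial (ε-close {0}): {0,1,2}
'b' @ 1: {3,4}
'c' @ 2: {5,6}
'a' @ 3: {1,2,7}  [accepting]
'b' @ 4: {3,4}
'c' @ 5: {5,6}
'a' @ 6: {1,2,7}  [accepting]
after full input: {1,2,7}  (accept=1 in)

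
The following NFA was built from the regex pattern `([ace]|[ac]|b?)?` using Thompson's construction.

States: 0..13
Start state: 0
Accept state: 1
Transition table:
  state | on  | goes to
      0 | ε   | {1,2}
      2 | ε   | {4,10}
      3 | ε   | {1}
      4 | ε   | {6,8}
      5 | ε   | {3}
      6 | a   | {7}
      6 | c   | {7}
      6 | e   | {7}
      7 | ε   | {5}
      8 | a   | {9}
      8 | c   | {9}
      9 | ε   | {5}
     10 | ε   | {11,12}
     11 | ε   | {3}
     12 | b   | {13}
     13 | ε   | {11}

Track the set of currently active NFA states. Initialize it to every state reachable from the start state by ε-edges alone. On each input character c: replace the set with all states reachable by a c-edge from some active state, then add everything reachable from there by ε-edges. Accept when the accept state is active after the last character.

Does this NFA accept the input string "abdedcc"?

Answer: REJECT

Steps:
initial (ε-close {0}): {0,1,2,3,4,6,8,10,11,12}
'a' @ 1: {1,3,5,7,9}  ✓accept
'b' @ 2: {}  — no active states
rest 'dedcc' ignored (set empty)
end set {} — state 1 not in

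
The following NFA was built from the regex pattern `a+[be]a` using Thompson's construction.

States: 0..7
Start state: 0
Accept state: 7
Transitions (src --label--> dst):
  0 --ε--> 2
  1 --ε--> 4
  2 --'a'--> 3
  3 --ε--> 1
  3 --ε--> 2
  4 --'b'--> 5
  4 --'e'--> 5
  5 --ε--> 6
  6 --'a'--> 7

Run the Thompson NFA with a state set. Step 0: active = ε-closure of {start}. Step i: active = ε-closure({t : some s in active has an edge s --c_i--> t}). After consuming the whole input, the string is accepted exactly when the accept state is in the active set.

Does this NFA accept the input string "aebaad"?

initial (ε-close {0}): {0,2}
'a' @ 1: {1,2,3,4}
'e' @ 2: {5,6}
'b' @ 3: {}  — dead — no transitions
rest 'aad' ignored (set empty)
end set {} — state 7 not in

Answer: REJECT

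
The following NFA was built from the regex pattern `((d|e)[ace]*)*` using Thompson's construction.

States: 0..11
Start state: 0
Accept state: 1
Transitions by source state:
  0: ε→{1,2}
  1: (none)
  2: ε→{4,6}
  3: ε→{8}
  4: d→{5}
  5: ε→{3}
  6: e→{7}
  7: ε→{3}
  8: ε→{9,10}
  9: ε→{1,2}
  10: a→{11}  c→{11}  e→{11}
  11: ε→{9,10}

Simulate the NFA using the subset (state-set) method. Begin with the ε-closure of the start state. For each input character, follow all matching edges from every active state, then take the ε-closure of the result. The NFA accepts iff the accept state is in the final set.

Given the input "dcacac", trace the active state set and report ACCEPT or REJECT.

Answer: ACCEPT

Steps:
S₀ = ε-closure({0}) = {0,1,2,4,6}
'd' @ 1: {1,2,3,4,5,6,8,9,10}  [accepting]
'c' @ 2: {1,2,4,6,9,10,11}  [accepting]
'a' @ 3: {1,2,4,6,9,10,11}  [accepting]
'c' @ 4: {1,2,4,6,9,10,11}  [accepting]
'a' @ 5: {1,2,4,6,9,10,11}  [accepting]
'c' @ 6: {1,2,4,6,9,10,11}  [accepting]
final: {1,2,4,6,9,10,11}; accept 1 in set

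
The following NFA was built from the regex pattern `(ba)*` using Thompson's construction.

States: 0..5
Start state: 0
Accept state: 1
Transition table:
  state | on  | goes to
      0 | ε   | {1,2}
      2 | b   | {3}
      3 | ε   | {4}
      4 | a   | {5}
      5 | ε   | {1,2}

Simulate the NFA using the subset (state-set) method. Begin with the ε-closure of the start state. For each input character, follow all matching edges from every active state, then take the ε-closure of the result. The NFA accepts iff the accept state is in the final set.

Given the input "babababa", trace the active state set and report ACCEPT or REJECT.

S₀ = ε-closure({0}) = {0,1,2}
'b' @ 1: {3,4}
'a' @ 2: {1,2,5}  (accept∈set)
'b' @ 3: {3,4}
'a' @ 4: {1,2,5}  (accept∈set)
'b' @ 5: {3,4}
'a' @ 6: {1,2,5}  (accept∈set)
'b' @ 7: {3,4}
'a' @ 8: {1,2,5}  (accept∈set)
final: {1,2,5}; accept 1 in set

Answer: ACCEPT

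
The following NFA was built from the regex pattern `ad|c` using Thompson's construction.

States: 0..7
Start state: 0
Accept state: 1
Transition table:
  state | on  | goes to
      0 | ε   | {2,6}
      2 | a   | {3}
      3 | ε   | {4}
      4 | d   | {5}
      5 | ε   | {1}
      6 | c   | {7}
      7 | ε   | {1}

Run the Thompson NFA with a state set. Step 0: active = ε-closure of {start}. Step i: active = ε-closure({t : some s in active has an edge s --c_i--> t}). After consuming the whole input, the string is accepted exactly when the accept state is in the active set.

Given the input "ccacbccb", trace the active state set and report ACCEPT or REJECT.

Answer: REJECT

Trace:
initial (ε-close {0}): {0,2,6}
'c' @ 1: {1,7}  ✓accept
'c' @ 2: {}  — state set empty
rest 'acbccb' ignored (set empty)
end set {} — state 1 not in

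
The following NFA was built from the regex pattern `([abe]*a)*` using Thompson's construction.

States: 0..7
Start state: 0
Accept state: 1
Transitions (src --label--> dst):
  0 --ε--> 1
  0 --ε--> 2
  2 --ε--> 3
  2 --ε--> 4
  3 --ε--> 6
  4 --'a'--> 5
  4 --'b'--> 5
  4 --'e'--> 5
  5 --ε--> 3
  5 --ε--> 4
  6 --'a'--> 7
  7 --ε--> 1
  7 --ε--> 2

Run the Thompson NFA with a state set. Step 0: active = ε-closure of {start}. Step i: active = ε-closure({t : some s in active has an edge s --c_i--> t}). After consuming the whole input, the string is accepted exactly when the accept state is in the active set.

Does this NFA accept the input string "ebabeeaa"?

Answer: ACCEPT

Trace:
initial (ε-close {0}): {0,1,2,3,4,6}
'e' @ 1: {3,4,5,6}
'b' @ 2: {3,4,5,6}
'a' @ 3: {1,2,3,4,5,6,7}  [accepting]
'b' @ 4: {3,4,5,6}
'e' @ 5: {3,4,5,6}
'e' @ 6: {3,4,5,6}
'a' @ 7: {1,2,3,4,5,6,7}  [accepting]
'a' @ 8: {1,2,3,4,5,6,7}  [accepting]
end set {1,2,3,4,5,6,7} — state 1 in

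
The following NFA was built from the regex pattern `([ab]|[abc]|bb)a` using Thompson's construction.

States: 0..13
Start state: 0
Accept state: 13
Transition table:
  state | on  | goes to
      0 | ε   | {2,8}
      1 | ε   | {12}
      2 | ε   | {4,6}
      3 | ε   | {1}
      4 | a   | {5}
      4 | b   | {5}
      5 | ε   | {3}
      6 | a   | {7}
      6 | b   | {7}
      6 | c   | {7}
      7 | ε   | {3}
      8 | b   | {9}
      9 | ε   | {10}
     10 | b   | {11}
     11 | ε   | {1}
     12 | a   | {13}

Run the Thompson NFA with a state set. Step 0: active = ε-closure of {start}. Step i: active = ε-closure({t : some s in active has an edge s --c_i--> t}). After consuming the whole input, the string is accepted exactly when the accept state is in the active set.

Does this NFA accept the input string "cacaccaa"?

Answer: REJECT

Derivation:
S₀ = ε-closure({0}) = {0,2,4,6,8}
'c' @ 1: {1,3,7,12}
'a' @ 2: {13}  ✓accept
'c' @ 3: {}  — no active states
rest 'accaa' ignored (set empty)
end set {} — state 13 not in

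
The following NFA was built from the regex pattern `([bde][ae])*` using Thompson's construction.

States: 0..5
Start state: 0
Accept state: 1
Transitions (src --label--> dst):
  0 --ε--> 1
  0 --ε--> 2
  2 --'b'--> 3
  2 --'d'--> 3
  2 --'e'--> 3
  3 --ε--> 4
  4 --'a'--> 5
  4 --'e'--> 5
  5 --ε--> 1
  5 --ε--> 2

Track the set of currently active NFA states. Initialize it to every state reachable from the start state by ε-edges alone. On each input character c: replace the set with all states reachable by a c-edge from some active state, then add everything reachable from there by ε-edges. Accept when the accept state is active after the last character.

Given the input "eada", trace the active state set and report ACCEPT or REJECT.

start: ε-closure({0}) = {0,1,2}
'e' @ 1: {3,4}
'a' @ 2: {1,2,5}  [accepting]
'd' @ 3: {3,4}
'a' @ 4: {1,2,5}  [accepting]
final: {1,2,5}; accept 1 in set

Answer: ACCEPT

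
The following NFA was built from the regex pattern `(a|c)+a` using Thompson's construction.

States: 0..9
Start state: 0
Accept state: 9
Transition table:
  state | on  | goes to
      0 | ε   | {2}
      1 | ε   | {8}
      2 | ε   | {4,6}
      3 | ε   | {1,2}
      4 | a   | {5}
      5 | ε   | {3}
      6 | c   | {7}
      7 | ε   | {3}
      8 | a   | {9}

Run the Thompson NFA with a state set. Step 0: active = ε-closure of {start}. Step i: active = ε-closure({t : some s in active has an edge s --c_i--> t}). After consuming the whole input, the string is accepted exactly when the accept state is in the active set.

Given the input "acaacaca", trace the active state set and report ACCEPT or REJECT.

S₀ = ε-closure({0}) = {0,2,4,6}
'a' @ 1: {1,2,3,4,5,6,8}
'c' @ 2: {1,2,3,4,6,7,8}
'a' @ 3: {1,2,3,4,5,6,8,9}  ✓accept
'a' @ 4: {1,2,3,4,5,6,8,9}  ✓accept
'c' @ 5: {1,2,3,4,6,7,8}
'a' @ 6: {1,2,3,4,5,6,8,9}  ✓accept
'c' @ 7: {1,2,3,4,6,7,8}
'a' @ 8: {1,2,3,4,5,6,8,9}  ✓accept
after full input: {1,2,3,4,5,6,8,9}  (accept=9 in)

Answer: ACCEPT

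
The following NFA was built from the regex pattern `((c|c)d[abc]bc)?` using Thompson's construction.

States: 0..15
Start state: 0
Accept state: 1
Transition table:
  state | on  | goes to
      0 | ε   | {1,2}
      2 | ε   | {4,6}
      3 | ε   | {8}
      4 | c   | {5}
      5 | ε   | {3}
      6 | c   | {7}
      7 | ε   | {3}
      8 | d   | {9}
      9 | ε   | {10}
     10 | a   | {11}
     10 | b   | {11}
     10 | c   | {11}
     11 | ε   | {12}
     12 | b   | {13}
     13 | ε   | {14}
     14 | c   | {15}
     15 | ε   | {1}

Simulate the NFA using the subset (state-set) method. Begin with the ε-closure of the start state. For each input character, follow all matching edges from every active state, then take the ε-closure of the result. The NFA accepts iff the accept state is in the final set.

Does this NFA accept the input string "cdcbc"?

start: ε-closure({0}) = {0,1,2,4,6}
'c' @ 1: {3,5,7,8}
'd' @ 2: {9,10}
'c' @ 3: {11,12}
'b' @ 4: {13,14}
'c' @ 5: {1,15}  [accepting]
after full input: {1,15}  (accept=1 in)

Answer: ACCEPT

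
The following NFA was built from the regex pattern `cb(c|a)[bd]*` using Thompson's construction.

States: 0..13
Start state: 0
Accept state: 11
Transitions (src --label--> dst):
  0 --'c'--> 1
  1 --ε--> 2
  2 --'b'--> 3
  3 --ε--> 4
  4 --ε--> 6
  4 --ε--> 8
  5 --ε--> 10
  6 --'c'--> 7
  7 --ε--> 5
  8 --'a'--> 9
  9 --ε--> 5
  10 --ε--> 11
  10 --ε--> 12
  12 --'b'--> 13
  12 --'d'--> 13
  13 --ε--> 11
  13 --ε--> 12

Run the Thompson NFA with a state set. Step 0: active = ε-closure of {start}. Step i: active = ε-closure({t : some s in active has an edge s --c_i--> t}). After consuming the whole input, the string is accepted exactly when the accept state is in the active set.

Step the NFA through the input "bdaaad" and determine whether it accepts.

start: ε-closure({0}) = {0}
'b' @ 1: {}  — dead — no transitions
rest 'daaad' ignored (set empty)
final: {}; accept 11 not in set

Answer: REJECT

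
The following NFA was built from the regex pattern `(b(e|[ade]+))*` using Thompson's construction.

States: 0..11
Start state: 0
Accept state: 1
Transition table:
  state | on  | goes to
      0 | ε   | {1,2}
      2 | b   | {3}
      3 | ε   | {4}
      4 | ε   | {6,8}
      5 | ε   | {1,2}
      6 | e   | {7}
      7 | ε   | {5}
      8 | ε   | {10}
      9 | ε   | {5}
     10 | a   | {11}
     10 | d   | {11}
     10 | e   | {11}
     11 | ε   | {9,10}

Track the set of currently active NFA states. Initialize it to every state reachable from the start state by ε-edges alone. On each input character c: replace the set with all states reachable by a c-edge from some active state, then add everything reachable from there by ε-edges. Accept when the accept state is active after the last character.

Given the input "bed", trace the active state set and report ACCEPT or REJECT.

Answer: ACCEPT

Trace:
initial (ε-close {0}): {0,1,2}
'b' @ 1: {3,4,6,8,10}
'e' @ 2: {1,2,5,7,9,10,11}  [accepting]
'd' @ 3: {1,2,5,9,10,11}  [accepting]
final: {1,2,5,9,10,11}; accept 1 in set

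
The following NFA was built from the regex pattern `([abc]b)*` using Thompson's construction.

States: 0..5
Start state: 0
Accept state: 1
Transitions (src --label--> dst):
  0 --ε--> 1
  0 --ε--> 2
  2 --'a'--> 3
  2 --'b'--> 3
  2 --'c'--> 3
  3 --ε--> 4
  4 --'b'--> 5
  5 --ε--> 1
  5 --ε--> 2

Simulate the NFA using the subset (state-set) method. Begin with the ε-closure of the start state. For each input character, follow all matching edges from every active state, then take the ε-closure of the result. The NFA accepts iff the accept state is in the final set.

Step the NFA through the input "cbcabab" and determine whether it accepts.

S₀ = ε-closure({0}) = {0,1,2}
'c' @ 1: {3,4}
'b' @ 2: {1,2,5}  [accepting]
'c' @ 3: {3,4}
'a' @ 4: {}  — dead — no transitions
rest 'bab' ignored (set empty)
after full input: {}  (accept=1 not in)

Answer: REJECT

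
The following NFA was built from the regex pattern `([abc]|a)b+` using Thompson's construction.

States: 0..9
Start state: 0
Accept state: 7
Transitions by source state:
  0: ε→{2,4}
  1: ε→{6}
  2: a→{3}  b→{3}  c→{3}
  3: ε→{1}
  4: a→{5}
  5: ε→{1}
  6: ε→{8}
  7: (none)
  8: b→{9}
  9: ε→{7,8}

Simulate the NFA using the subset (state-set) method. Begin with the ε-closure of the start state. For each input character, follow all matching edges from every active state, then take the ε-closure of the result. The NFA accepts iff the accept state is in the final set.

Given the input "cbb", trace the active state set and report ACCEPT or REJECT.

start: ε-closure({0}) = {0,2,4}
'c' @ 1: {1,3,6,8}
'b' @ 2: {7,8,9}  [accepting]
'b' @ 3: {7,8,9}  [accepting]
final: {7,8,9}; accept 7 in set

Answer: ACCEPT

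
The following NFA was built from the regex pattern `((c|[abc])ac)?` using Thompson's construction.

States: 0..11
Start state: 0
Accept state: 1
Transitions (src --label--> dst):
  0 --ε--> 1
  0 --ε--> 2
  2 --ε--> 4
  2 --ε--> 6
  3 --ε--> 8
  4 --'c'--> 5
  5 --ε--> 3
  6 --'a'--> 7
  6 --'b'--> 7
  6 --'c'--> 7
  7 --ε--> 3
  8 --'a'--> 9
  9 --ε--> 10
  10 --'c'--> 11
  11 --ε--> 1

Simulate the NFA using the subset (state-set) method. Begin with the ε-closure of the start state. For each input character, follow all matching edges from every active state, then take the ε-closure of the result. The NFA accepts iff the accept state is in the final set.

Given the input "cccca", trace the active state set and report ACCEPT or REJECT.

Answer: REJECT

Steps:
start: ε-closure({0}) = {0,1,2,4,6}
'c' @ 1: {3,5,7,8}
'c' @ 2: {}  — state set empty
rest 'cca' ignored (set empty)
end set {} — state 1 not in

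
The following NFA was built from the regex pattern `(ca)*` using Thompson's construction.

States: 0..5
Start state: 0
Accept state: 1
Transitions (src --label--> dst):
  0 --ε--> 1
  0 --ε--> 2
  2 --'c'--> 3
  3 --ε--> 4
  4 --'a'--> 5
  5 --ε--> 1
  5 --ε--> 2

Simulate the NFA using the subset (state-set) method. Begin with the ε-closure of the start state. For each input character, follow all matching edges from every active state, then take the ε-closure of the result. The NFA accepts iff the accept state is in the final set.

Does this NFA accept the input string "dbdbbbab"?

S₀ = ε-closure({0}) = {0,1,2}
'd' @ 1: {}  — no active states
rest 'bdbbbab' ignored (set empty)
after full input: {}  (accept=1 not in)

Answer: REJECT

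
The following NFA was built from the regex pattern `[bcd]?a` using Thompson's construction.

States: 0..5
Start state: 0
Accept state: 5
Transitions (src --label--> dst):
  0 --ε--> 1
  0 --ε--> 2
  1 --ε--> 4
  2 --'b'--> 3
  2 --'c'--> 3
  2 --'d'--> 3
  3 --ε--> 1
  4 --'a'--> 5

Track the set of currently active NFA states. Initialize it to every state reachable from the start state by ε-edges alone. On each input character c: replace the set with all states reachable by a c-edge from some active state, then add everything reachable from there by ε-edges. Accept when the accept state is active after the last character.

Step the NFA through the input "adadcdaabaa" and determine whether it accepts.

Answer: REJECT

Derivation:
start: ε-closure({0}) = {0,1,2,4}
'a' @ 1: {5}  (accept∈set)
'd' @ 2: {}  — dead — no transitions
rest 'adcdaabaa' ignored (set empty)
end set {} — state 5 not in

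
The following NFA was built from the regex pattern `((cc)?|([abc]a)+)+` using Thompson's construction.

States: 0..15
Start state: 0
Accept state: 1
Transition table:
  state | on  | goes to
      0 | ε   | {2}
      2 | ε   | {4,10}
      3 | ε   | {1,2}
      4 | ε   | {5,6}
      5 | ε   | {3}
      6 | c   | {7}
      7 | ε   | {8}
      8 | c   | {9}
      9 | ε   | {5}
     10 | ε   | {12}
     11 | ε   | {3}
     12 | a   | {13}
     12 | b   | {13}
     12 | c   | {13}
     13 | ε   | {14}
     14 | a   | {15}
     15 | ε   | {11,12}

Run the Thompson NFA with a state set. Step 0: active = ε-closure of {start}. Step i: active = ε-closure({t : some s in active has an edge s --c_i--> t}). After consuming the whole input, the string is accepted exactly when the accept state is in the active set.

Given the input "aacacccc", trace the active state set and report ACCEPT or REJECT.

Answer: ACCEPT

Trace:
start: ε-closure({0}) = {0,1,2,3,4,5,6,10,12}
'a' @ 1: {13,14}
'a' @ 2: {1,2,3,4,5,6,10,11,12,15}  (accept∈set)
'c' @ 3: {7,8,13,14}
'a' @ 4: {1,2,3,4,5,6,10,11,12,15}  (accept∈set)
'c' @ 5: {7,8,13,14}
'c' @ 6: {1,2,3,4,5,6,9,10,12}  (accept∈set)
'c' @ 7: {7,8,13,14}
'c' @ 8: {1,2,3,4,5,6,9,10,12}  (accept∈set)
final: {1,2,3,4,5,6,9,10,12}; accept 1 in set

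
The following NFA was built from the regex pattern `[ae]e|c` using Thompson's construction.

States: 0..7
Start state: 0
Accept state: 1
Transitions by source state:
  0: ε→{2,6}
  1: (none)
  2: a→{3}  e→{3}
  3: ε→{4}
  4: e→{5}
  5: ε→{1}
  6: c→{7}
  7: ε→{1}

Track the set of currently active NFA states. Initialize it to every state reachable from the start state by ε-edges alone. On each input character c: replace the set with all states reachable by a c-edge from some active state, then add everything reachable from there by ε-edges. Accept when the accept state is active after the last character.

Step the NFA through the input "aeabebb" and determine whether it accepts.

Answer: REJECT

Steps:
S₀ = ε-closure({0}) = {0,2,6}
'a' @ 1: {3,4}
'e' @ 2: {1,5}  ✓accept
'a' @ 3: {}  — state set empty
rest 'bebb' ignored (set empty)
final: {}; accept 1 not in set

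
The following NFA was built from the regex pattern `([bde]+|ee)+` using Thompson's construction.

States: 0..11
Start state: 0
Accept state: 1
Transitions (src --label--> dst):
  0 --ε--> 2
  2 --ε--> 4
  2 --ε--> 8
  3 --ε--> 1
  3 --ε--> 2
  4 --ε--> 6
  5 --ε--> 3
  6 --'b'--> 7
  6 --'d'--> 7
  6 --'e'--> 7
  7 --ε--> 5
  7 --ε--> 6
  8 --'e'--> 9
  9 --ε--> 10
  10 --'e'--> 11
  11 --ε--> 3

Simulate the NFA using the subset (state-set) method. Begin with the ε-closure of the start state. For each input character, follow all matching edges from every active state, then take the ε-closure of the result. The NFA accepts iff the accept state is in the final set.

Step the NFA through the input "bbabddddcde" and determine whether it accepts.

Answer: REJECT

Trace:
S₀ = ε-closure({0}) = {0,2,4,6,8}
'b' @ 1: {1,2,3,4,5,6,7,8}  ✓accept
'b' @ 2: {1,2,3,4,5,6,7,8}  ✓accept
'a' @ 3: {}  — state set empty
rest 'bddddcde' ignored (set empty)
end set {} — state 1 not in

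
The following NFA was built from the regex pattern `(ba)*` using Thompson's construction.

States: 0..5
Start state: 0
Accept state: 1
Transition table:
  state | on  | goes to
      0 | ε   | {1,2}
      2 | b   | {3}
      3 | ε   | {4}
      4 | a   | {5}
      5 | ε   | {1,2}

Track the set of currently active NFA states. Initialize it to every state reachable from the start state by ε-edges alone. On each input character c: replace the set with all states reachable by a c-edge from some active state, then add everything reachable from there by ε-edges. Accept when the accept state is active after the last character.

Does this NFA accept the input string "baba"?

Answer: ACCEPT

Trace:
start: ε-closure({0}) = {0,1,2}
'b' @ 1: {3,4}
'a' @ 2: {1,2,5}  [accepting]
'b' @ 3: {3,4}
'a' @ 4: {1,2,5}  [accepting]
end set {1,2,5} — state 1 in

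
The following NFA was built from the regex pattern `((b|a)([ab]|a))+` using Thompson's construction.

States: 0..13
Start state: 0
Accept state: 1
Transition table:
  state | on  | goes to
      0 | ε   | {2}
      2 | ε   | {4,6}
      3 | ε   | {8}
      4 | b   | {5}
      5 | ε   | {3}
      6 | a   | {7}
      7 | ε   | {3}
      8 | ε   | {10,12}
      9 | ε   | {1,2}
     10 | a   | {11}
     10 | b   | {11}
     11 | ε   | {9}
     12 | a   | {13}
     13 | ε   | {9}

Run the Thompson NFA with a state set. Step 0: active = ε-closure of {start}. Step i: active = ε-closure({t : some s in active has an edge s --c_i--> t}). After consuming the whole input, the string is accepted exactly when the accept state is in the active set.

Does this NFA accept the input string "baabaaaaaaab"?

start: ε-closure({0}) = {0,2,4,6}
'b' @ 1: {3,5,8,10,12}
'a' @ 2: {1,2,4,6,9,11,13}  (accept∈set)
'a' @ 3: {3,7,8,10,12}
'b' @ 4: {1,2,4,6,9,11}  (accept∈set)
'a' @ 5: {3,7,8,10,12}
'a' @ 6: {1,2,4,6,9,11,13}  (accept∈set)
'a' @ 7: {3,7,8,10,12}
'a' @ 8: {1,2,4,6,9,11,13}  (accept∈set)
'a' @ 9: {3,7,8,10,12}
'a' @ 10: {1,2,4,6,9,11,13}  (accept∈set)
'a' @ 11: {3,7,8,10,12}
'b' @ 12: {1,2,4,6,9,11}  (accept∈set)
end set {1,2,4,6,9,11} — state 1 in

Answer: ACCEPT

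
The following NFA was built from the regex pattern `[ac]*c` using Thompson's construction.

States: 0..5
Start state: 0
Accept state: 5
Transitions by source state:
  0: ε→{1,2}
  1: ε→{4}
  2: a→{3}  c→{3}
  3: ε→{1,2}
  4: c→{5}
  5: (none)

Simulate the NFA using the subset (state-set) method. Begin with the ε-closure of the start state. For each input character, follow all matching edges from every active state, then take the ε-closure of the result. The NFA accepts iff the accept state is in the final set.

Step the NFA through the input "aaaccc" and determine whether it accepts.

Answer: ACCEPT

Derivation:
initial (ε-close {0}): {0,1,2,4}
'a' @ 1: {1,2,3,4}
'a' @ 2: {1,2,3,4}
'a' @ 3: {1,2,3,4}
'c' @ 4: {1,2,3,4,5}  [accepting]
'c' @ 5: {1,2,3,4,5}  [accepting]
'c' @ 6: {1,2,3,4,5}  [accepting]
after full input: {1,2,3,4,5}  (accept=5 in)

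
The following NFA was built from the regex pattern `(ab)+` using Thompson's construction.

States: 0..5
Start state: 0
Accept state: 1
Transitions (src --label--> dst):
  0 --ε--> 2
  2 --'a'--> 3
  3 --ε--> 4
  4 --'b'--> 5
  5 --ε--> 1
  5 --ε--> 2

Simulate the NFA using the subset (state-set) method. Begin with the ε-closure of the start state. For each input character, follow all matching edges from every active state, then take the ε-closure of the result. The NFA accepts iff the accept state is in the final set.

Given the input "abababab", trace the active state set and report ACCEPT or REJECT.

Answer: ACCEPT

Trace:
start: ε-closure({0}) = {0,2}
'a' @ 1: {3,4}
'b' @ 2: {1,2,5}  ✓accept
'a' @ 3: {3,4}
'b' @ 4: {1,2,5}  ✓accept
'a' @ 5: {3,4}
'b' @ 6: {1,2,5}  ✓accept
'a' @ 7: {3,4}
'b' @ 8: {1,2,5}  ✓accept
end set {1,2,5} — state 1 in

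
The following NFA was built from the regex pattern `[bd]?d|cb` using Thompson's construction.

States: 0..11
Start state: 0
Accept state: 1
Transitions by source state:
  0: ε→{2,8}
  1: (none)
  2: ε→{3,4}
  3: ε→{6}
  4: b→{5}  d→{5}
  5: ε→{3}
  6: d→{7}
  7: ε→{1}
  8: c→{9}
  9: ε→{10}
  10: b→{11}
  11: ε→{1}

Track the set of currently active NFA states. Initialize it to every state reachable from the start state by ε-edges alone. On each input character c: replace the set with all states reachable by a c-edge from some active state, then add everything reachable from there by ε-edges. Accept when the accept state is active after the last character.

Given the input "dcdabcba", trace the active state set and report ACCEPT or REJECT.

Answer: REJECT

Trace:
start: ε-closure({0}) = {0,2,3,4,6,8}
'd' @ 1: {1,3,5,6,7}  ✓accept
'c' @ 2: {}  — no active states
rest 'dabcba' ignored (set empty)
after full input: {}  (accept=1 not in)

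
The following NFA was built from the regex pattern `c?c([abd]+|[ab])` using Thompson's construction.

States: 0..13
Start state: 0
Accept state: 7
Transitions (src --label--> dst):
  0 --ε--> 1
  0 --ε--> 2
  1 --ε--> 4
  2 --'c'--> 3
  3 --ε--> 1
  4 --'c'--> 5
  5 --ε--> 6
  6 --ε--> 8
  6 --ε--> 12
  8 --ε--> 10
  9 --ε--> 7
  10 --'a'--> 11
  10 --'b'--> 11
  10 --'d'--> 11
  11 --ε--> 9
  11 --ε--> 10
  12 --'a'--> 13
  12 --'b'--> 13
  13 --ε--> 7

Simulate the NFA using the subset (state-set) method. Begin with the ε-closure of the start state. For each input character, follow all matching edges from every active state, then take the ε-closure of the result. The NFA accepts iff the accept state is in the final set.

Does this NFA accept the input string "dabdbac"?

start: ε-closure({0}) = {0,1,2,4}
'd' @ 1: {}  — dead — no transitions
rest 'abdbac' ignored (set empty)
final: {}; accept 7 not in set

Answer: REJECT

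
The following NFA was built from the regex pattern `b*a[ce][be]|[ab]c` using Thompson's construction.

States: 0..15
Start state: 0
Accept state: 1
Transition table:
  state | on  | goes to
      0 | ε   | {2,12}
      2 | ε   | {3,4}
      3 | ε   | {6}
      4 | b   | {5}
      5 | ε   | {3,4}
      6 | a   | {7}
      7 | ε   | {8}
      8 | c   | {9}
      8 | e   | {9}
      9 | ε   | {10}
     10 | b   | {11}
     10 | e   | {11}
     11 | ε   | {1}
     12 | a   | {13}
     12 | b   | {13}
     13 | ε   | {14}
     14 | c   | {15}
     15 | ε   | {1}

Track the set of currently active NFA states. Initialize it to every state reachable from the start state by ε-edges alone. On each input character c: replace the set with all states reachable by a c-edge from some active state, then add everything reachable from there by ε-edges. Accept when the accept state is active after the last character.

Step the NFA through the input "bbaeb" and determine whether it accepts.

initial (ε-close {0}): {0,2,3,4,6,12}
'b' @ 1: {3,4,5,6,13,14}
'b' @ 2: {3,4,5,6}
'a' @ 3: {7,8}
'e' @ 4: {9,10}
'b' @ 5: {1,11}  ✓accept
final: {1,11}; accept 1 in set

Answer: ACCEPT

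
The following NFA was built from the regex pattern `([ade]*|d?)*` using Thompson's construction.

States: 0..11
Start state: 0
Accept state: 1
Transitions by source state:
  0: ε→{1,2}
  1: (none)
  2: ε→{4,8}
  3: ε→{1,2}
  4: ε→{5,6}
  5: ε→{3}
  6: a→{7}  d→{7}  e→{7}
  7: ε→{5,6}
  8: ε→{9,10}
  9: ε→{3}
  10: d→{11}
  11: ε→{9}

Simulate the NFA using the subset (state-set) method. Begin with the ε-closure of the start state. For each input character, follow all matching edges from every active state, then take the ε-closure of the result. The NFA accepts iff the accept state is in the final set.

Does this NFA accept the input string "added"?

Answer: ACCEPT

Trace:
S₀ = ε-closure({0}) = {0,1,2,3,4,5,6,8,9,10}
'a' @ 1: {1,2,3,4,5,6,7,8,9,10}  ✓accept
'd' @ 2: {1,2,3,4,5,6,7,8,9,10,11}  ✓accept
'd' @ 3: {1,2,3,4,5,6,7,8,9,10,11}  ✓accept
'e' @ 4: {1,2,3,4,5,6,7,8,9,10}  ✓accept
'd' @ 5: {1,2,3,4,5,6,7,8,9,10,11}  ✓accept
final: {1,2,3,4,5,6,7,8,9,10,11}; accept 1 in set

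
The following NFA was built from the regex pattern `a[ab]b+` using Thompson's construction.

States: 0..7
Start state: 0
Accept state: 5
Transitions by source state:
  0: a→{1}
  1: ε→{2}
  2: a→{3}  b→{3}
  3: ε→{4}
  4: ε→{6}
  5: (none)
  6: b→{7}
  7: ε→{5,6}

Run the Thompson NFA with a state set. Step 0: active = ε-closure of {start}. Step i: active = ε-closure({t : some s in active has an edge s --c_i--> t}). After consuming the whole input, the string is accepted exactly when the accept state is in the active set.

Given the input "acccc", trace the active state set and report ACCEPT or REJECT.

S₀ = ε-closure({0}) = {0}
'a' @ 1: {1,2}
'c' @ 2: {}  — state set empty
rest 'ccc' ignored (set empty)
final: {}; accept 5 not in set

Answer: REJECT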